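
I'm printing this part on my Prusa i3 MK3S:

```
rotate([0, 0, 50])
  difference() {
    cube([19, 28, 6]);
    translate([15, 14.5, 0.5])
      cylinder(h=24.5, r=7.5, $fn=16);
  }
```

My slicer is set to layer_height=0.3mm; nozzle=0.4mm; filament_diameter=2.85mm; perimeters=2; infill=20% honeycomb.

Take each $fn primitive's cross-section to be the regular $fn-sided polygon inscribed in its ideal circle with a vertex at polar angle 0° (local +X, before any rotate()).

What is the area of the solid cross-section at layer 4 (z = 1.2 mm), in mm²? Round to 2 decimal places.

389.68 mm²

At z = 1.2 mm: the 19×28 cube contributes its full rectangle (area 532.00 mm²); the cylinder at (15, 14.5): section is a regular 16-gon, circumradius r=7.5 (area = (16/2)·7.500²·sin(360°/16) = 172.21 mm²); After the difference (first − rest): starting from the 19×28 cube (532.00 mm²), the r=7.5 cylinder at (15, 14.5) partially overlaps it — only the 142.32 mm² overlap (of its 172.21 mm²) is removed, clipping the outline — area = 389.68 mm²; (rotated 50° about Z; rotation is an isometry so areas/perimeters/island counts are preserved). Overall, the cross-section is a single solid region. Net area = 389.68 mm².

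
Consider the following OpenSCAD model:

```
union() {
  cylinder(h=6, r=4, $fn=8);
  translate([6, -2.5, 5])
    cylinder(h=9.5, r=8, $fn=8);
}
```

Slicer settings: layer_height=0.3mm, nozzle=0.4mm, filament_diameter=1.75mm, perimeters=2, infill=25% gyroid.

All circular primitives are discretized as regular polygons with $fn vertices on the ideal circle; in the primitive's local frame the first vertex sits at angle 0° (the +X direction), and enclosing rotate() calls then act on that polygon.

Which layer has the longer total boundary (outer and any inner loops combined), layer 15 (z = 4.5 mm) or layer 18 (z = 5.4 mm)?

layer 18 (z = 5.4 mm)

Layer 15 (z = 4.5): the cylinder: section is a regular 8-gon, circumradius r=4 (perimeter = 2·8·4.000·sin(180°/8) = 24.49 mm); the cylinder at (6, -2.5) is absent (z outside [5, 14.5]); Combining (union): only the r=4 cylinder is present, so the union is just that shape — boundary = 24.49 mm. So its perimeter = 24.49 mm. Layer 18 (z = 5.4): the r=4 cylinder contributes a regular 8-gon of circumradius 4 (perimeter = 2·8·4.000·sin(180°/8) = 24.49 mm); the r=8 cylinder at (6, -2.5) contributes a regular 8-gon of circumradius 8 (perimeter = 2·8·8.000·sin(180°/8) = 48.98 mm); Taking the union: the regions partially overlap (shared area 28.81 mm²), so the edge portions inside another operand are dropped and the merged outline is re-measured after clipping — boundary = 52.80 mm. So its perimeter = 52.80 mm. Layer 18 is larger (52.80 vs 24.49 mm).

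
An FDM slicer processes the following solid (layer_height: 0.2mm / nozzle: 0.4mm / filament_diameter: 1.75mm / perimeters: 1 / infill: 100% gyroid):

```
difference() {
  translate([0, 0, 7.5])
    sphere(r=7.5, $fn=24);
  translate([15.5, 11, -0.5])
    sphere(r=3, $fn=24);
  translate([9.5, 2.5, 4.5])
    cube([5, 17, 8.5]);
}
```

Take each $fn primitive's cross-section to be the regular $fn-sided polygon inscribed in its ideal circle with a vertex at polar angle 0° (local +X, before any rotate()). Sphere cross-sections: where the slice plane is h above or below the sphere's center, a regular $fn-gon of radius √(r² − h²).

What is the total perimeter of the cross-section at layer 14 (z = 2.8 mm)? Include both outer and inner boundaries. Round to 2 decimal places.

At z = 2.8 mm: the r=7.5 sphere slices to a regular 24-gon of circumradius 5.845 (√(r²−h²) with h=4.7 from center) (perimeter = 2·24·5.845·sin(180°/24) = 36.62 mm); the sphere at (15.5, 11) does not reach this height (|z−center|=3.300 > r=3); the cube at (9.5, 2.5) is absent (z outside [4.5, 13]); Subtracting the remaining from the first: none of the subtracted shapes is present at this height, so the r=7.5 sphere is unchanged — boundary = 36.62 mm. Overall, the cross-section is a single solid region. Total boundary length (outer) = 36.62 mm.

36.62 mm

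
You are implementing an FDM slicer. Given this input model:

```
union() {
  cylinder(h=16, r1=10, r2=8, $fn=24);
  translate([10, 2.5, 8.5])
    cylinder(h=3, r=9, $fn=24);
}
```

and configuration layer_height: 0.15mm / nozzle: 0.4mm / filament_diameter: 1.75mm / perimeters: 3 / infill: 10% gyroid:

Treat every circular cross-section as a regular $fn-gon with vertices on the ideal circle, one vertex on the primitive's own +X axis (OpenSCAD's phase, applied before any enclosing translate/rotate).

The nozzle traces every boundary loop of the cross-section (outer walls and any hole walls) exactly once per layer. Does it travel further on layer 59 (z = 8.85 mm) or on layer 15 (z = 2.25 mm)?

layer 59 (z = 8.85 mm)

Layer 59 (z = 8.85): the cone (r1=10→r2=8) has section circumradius 8.894 here — a regular 24-gon (perimeter = 2·24·8.894·sin(180°/24) = 55.72 mm); the r=9 cylinder at (10, 2.5) contributes a regular 24-gon of circumradius 9 (perimeter = 2·24·9.000·sin(180°/24) = 56.39 mm); Combining (union): the regions partially overlap (shared area 76.04 mm²), so the edge portions inside another operand are dropped and the merged outline is re-measured after clipping — boundary = 78.17 mm. So its perimeter = 78.17 mm. Layer 15 (z = 2.25): the cone: at t=0.141 of its height the radius interpolates to r₁+(r₂−r₁)t = 9.719, giving a regular 24-gon of that circumradius (perimeter = 2·24·9.719·sin(180°/24) = 60.89 mm); the cylinder at (10, 2.5) does not reach this height (z outside [8.5, 11.5]); Combining (union): only the cone is present, so the union is just that shape — boundary = 60.89 mm. So its perimeter = 60.89 mm. Layer 59 is larger (78.17 vs 60.89 mm).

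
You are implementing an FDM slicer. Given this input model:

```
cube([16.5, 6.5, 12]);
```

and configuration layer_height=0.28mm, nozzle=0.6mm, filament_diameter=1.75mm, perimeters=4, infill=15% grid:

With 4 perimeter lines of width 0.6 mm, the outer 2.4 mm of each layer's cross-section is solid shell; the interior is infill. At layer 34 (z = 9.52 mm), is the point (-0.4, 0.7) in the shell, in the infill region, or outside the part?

At z = 9.52 mm: the cube is present — its section is the full 16.5×6.5 rectangle. Overall, the cross-section is a single solid region. The nearest boundary edge runs (0.00, 6.50)→(0.00, 0.00); distance from the point to it = 0.40 mm. The point is not inside any of the regions above, so it lies outside the cross-section (0.40 mm from the nearest boundary).

outside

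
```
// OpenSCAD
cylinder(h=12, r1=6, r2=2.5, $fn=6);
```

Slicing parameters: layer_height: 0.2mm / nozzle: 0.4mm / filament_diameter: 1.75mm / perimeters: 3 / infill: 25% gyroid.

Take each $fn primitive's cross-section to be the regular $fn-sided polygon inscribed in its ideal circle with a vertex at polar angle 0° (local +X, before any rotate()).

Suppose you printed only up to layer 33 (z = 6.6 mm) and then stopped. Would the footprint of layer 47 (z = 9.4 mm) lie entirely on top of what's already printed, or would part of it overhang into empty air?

entirely on top

Compare the two slices. At z = 6.6: the cone contributes a regular 6-gon of circumradius 4.075 (interpolated between r1=6 and r2=2.5 at t=0.550) (area = (6/2)·4.075²·sin(360°/6) = 43.14 mm²). At z = 9.4: the cone contributes a regular 6-gon of circumradius 3.258 (interpolated between r1=6 and r2=2.5 at t=0.783) (area = (6/2)·3.258²·sin(360°/6) = 27.58 mm²). Checking containment: the cross-section at z = 9.4 is a subset of the cross-section at z = 6.6.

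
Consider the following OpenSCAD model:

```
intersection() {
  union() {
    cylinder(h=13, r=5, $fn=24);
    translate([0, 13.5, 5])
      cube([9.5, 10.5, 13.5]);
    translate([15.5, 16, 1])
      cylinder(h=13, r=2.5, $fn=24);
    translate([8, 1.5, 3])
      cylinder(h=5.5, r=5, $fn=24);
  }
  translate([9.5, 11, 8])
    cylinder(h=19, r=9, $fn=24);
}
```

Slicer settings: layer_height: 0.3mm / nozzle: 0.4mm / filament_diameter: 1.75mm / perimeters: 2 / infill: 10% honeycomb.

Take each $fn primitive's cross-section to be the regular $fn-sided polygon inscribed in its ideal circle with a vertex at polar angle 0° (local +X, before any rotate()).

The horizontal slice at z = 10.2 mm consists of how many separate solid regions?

2

At z = 10.2 mm: the cylinder: section is a regular 24-gon, circumradius r=5; the cube at (0, 13.5) (footprint 9.5×10.5) is included at this height; the r=2.5 cylinder at (15.5, 16) contributes a regular 24-gon of circumradius 2.5; the cylinder at (8, 1.5) is not intersected at this z (z outside [3, 8.5]); Combining (union): the 3 present regions are separate (no shared area or edge), so areas and boundary lengths simply add and each stays a separate island — 3 connected regions; the r=9 cylinder at (9.5, 11) contributes a regular 24-gon of circumradius 9; Taking the intersection: the r=9 cylinder at (9.5, 11) partially overlaps that combined region; clipping to the common part keeps 55.52 mm² — 2 connected regions. The result has 2 disconnected regions.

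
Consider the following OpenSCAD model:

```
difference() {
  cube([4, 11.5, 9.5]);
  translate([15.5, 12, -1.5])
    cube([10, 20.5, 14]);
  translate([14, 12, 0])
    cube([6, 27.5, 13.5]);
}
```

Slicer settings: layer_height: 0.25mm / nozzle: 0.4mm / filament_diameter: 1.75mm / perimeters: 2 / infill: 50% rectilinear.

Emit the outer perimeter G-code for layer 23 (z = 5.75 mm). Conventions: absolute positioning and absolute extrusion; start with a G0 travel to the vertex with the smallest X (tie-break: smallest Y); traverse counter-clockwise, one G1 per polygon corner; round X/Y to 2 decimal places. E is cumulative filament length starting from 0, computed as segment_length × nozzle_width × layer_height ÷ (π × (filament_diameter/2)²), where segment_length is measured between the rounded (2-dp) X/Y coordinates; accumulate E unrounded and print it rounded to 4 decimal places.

At z = 5.75 mm: the cube (footprint 4×11.5) is included at this height; the cube at (15.5, 12) (footprint 10×20.5) is included at this height; the 6×27.5 cube at (14, 12) contributes its full rectangle; Subtracting the remaining from the first: starting from the 4×11.5 cube, the 10×20.5 cube at (15.5, 12) misses the remaining region (no effect); the 6×27.5 cube at (14, 12) misses the remaining region (no effect) — 1 connected region. The outline is a single polygon with 4 vertices. Extrusion per mm of travel: 0.4 × 0.25 / (π × 0.875²) = 0.041575. Accumulating E over each segment gives final E = 1.2888.

G0 X0.00 Y0.00 Z5.75
G1 X4.00 Y0.00 E0.1663
G1 X4.00 Y11.50 E0.6444
G1 X0.00 Y11.50 E0.8107
G1 X0.00 Y0.00 E1.2888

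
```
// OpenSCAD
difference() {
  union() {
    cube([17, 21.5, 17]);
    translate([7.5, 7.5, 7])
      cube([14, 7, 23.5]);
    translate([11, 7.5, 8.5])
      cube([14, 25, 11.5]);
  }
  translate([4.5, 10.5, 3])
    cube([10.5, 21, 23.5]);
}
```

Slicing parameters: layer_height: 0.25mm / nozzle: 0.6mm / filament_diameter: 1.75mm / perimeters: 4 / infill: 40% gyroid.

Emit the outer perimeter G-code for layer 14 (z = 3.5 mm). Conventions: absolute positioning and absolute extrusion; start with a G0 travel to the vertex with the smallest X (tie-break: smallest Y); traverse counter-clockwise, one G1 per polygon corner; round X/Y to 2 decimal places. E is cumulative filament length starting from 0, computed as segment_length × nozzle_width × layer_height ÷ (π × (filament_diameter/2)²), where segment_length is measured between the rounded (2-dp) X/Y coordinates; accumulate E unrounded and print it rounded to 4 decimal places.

G0 X0.00 Y0.00 Z3.50
G1 X17.00 Y0.00 E1.0602
G1 X17.00 Y21.50 E2.4010
G1 X15.00 Y21.50 E2.5257
G1 X15.00 Y10.50 E3.2117
G1 X4.50 Y10.50 E3.8665
G1 X4.50 Y21.50 E4.5525
G1 X0.00 Y21.50 E4.8331
G1 X0.00 Y0.00 E6.1739

At z = 3.5 mm: the cube (footprint 17×21.5) is included at this height; the cube at (7.5, 7.5) is not intersected at this z (z outside [7, 30.5]); the cube at (11, 7.5) does not reach this height (z outside [8.5, 20]); Taking the union: only the 17×21.5 cube is present, so the union is just that shape — 1 connected region; the 10.5×21 cube at (4.5, 10.5) contributes its full rectangle; After the difference (first − rest): starting from the result so far, the 10.5×21 cube at (4.5, 10.5) partially overlaps it — only the 115.50 mm² overlap (of its 220.50 mm²) is removed, clipping the outline — 1 connected region. The outline is a single polygon with 8 vertices. Extrusion per mm of travel: 0.6 × 0.25 / (π × 0.875²) = 0.062363. Accumulating E over each segment gives final E = 6.1739.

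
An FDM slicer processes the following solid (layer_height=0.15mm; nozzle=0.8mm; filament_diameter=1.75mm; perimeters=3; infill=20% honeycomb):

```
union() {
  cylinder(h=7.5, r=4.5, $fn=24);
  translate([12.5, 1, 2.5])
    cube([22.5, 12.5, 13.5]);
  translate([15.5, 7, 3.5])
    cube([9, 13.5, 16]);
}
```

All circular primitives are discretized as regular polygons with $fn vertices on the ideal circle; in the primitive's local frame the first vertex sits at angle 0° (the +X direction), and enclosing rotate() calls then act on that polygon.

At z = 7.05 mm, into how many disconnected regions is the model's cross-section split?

2

At z = 7.05 mm: the cylinder: section is a regular 24-gon, circumradius r=4.5; the 22.5×12.5 cube at (12.5, 1) contributes its full rectangle; the 9×13.5 cube at (15.5, 7) contributes its full rectangle; Combining (union): the regions partially overlap (shared area 58.50 mm²), so overlapping operands fuse into one piece — 2 connected regions. The result has 2 disconnected regions.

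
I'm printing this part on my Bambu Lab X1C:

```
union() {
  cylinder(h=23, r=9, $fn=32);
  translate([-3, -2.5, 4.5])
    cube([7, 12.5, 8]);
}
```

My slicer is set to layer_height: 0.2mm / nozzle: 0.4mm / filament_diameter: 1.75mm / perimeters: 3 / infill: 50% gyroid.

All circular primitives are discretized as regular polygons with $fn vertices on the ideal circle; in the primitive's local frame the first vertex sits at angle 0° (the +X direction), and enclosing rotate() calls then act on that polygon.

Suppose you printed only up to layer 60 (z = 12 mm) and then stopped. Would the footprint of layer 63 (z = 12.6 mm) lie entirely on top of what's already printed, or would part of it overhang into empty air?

entirely on top

Compare the two slices. At z = 12: the r=9 cylinder contributes a regular 32-gon of circumradius 9 (area = (32/2)·9.000²·sin(360°/32) = 252.84 mm²); the cube at (-3, -2.5) (footprint 7×12.5) is included at this height (area 87.50 mm²); Combining (union): the regions partially overlap — summed areas 340.34 mm² minus the doubly-counted overlap 78.56 mm² gives 261.78 mm² — area = 261.78 mm². At z = 12.6: the cylinder: section is a regular 32-gon, circumradius r=9 (area = (32/2)·9.000²·sin(360°/32) = 252.84 mm²); the cube at (-3, -2.5) is absent (z outside [4.5, 12.5]); Taking the union: only the r=9 cylinder is present, so the union is just that shape — area = 252.84 mm². Checking containment: the cross-section at z = 12.6 is a subset of the cross-section at z = 12.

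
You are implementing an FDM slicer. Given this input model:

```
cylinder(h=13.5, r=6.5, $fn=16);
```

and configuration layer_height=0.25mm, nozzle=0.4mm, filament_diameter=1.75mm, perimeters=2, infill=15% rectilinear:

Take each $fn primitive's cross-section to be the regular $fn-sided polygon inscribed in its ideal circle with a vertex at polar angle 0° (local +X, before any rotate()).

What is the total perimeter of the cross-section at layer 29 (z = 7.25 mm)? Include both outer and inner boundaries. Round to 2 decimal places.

At z = 7.25 mm: the r=6.5 cylinder contributes a regular 16-gon of circumradius 6.5 (perimeter = 2·16·6.500·sin(180°/16) = 40.58 mm). Overall, the cross-section is a single solid region. Total boundary length (outer) = 40.58 mm.

40.58 mm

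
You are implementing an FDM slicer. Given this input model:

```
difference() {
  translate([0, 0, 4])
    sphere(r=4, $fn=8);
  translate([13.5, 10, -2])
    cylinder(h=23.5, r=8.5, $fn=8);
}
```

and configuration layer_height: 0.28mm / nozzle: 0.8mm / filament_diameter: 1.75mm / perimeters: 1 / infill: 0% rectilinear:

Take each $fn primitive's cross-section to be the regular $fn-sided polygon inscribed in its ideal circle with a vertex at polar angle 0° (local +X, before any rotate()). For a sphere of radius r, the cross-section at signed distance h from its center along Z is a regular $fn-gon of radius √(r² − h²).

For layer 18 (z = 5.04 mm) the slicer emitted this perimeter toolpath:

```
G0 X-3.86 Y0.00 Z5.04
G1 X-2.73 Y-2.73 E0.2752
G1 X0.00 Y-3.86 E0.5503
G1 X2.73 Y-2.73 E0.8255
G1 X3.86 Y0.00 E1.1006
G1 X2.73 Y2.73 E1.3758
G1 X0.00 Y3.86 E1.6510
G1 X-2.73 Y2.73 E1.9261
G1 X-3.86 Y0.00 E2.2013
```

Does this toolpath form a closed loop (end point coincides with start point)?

Start point (G0): (-3.86, 0.00). End point (last G1): the path returns to the start — closed.

yes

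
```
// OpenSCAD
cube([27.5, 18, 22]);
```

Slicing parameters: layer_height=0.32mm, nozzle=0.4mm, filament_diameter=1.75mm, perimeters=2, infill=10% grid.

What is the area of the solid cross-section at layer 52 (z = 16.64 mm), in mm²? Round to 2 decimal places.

495.00 mm²

At z = 16.64 mm: the cube is present — its section is the full 27.5×18 rectangle (area 495.00 mm²). Overall, the cross-section is a single solid region. Net area = 495.00 mm².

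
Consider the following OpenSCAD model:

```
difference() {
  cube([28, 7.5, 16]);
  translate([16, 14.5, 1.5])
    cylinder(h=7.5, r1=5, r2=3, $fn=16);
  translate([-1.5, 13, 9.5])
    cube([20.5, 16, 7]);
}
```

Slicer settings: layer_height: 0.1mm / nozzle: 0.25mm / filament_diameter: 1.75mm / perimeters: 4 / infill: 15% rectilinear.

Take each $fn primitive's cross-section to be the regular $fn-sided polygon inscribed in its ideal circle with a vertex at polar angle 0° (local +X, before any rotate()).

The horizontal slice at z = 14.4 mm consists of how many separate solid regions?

At z = 14.4 mm: the cube is present — its section is the full 28×7.5 rectangle; the cone at (16, 14.5) does not reach this height (z outside [1.5, 9]); the 20.5×16 cube at (-1.5, 13) contributes its full rectangle; Taking the first minus the rest: starting from the 28×7.5 cube, the 20.5×16 cube at (-1.5, 13) misses the remaining region (no effect) — 1 connected region. The result has 1 disconnected region.

1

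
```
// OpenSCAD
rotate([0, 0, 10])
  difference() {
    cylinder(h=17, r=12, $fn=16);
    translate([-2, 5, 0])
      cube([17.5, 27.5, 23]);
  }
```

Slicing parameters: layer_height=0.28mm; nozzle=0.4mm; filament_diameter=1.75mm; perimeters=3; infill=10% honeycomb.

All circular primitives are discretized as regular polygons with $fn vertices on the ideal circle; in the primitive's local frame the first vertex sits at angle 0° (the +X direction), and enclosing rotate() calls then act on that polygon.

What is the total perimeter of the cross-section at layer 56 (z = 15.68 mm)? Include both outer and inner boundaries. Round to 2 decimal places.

78.74 mm

At z = 15.68 mm: the cylinder: section is a regular 16-gon, circumradius r=12 (perimeter = 2·16·12.000·sin(180°/16) = 74.91 mm); the cube at (-2, 5) (footprint 17.5×27.5) is included at this height (perimeter 90.00 mm); After the difference (first − rest): starting from the r=12 cylinder, the 17.5×27.5 cube at (-2, 5) partially overlaps it — only the 66.34 mm² overlap (of its 481.25 mm²) is removed, clipping the outline — boundary = 78.74 mm; (rotated 10° about Z; rotation is an isometry so areas/perimeters/island counts are preserved). Overall, the cross-section is a single solid region. Total boundary length (outer) = 78.74 mm.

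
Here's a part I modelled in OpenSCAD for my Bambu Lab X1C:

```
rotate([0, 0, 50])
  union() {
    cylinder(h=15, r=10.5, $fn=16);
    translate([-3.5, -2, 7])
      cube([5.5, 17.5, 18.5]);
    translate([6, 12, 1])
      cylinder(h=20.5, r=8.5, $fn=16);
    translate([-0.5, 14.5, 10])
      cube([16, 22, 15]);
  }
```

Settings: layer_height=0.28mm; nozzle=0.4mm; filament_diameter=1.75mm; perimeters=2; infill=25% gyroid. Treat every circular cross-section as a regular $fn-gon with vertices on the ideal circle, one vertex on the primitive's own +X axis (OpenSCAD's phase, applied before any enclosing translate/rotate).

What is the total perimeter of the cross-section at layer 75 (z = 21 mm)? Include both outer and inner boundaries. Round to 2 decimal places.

At z = 21 mm: the cylinder is not intersected at this z (z outside [0, 15]); the 5.5×17.5 cube at (-3.5, -2) contributes its full rectangle (perimeter 46.00 mm); the r=8.5 cylinder at (6, 12) contributes a regular 16-gon of circumradius 8.5 (perimeter = 2·16·8.500·sin(180°/16) = 53.06 mm); the cube at (-0.5, 14.5) is present — its section is the full 16×22 rectangle (perimeter 76.00 mm); Taking the union: the regions partially overlap (shared area 104.43 mm²), so the edge portions inside another operand are dropped and the merged outline is re-measured after clipping — boundary = 112.35 mm; (whole slice rotated 50° about Z — lengths, areas and connectivity unchanged). Overall, the cross-section is a single solid region. Total boundary length (outer) = 112.35 mm.

112.35 mm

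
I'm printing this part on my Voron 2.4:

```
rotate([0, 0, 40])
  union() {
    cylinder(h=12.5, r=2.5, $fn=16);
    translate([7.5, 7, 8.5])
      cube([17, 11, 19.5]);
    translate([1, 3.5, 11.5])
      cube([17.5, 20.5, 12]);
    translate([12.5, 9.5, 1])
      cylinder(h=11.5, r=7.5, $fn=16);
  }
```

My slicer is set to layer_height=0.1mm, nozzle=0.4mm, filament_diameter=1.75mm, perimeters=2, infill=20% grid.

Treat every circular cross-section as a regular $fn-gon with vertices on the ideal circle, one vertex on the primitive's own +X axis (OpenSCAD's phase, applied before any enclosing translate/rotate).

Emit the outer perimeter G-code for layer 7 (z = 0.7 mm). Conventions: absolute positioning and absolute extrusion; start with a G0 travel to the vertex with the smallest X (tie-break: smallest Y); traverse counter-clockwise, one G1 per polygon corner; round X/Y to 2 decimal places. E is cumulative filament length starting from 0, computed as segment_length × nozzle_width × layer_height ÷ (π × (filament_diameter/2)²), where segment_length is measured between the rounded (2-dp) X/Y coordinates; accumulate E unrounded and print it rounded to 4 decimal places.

G0 X-2.49 Y0.22 Z0.70
G1 X-2.38 Y-0.75 E0.0162
G1 X-1.92 Y-1.61 E0.0325
G1 X-1.15 Y-2.22 E0.0488
G1 X-0.22 Y-2.49 E0.0649
G1 X0.75 Y-2.38 E0.0811
G1 X1.61 Y-1.92 E0.0973
G1 X2.22 Y-1.15 E0.1137
G1 X2.49 Y-0.22 E0.1298
G1 X2.38 Y0.75 E0.1460
G1 X1.92 Y1.61 E0.1622
G1 X1.15 Y2.22 E0.1786
G1 X0.22 Y2.49 E0.1947
G1 X-0.75 Y2.38 E0.2109
G1 X-1.61 Y1.92 E0.2271
G1 X-2.22 Y1.15 E0.2435
G1 X-2.49 Y0.22 E0.2596

At z = 0.7 mm: the r=2.5 cylinder gives a regular 16-gon of circumradius 2.5 (constant along its height); the cube at (7.5, 7) is not intersected at this z (z outside [8.5, 28]); the cube at (1, 3.5) is not intersected at this z (z outside [11.5, 23.5]); the cylinder at (12.5, 9.5) is not intersected at this z (z outside [1, 12.5]); Merging all regions: only the r=2.5 cylinder is present, so the union is just that shape — 1 connected region; (rotated 40° about Z; rotation is an isometry so areas/perimeters/island counts are preserved). The outline is a single polygon with 16 vertices. Extrusion per mm of travel: 0.4 × 0.1 / (π × 0.875²) = 0.016630. Accumulating E over each segment gives final E = 0.2596.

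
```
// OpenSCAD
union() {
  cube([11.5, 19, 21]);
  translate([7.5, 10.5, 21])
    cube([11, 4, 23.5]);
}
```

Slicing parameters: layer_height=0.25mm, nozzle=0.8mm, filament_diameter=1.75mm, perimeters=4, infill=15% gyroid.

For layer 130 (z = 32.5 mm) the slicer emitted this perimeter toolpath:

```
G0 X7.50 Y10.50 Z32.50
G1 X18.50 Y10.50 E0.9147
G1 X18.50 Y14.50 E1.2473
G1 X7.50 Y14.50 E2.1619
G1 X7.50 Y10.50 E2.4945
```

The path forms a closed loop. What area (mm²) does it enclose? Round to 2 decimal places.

Apply the shoelace formula to the sequence of (X, Y) vertices; enclosed area = 44.00 mm².

44.00 mm²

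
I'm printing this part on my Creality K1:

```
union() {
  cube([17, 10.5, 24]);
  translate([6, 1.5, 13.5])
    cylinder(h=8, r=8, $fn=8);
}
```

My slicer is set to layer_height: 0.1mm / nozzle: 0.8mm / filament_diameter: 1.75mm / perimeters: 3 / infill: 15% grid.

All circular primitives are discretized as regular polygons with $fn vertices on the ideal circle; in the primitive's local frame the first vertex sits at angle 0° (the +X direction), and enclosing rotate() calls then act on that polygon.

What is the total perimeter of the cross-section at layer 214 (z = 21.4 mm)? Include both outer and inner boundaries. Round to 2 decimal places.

63.39 mm

At z = 21.4 mm: the cube (footprint 17×10.5) is included at this height (perimeter 55.00 mm); the r=8 cylinder at (6, 1.5) gives a regular 8-gon of circumradius 8 (constant along its height) (perimeter = 2·8·8.000·sin(180°/8) = 48.98 mm); Combining (union): the regions partially overlap (shared area 106.22 mm²), so the edge portions inside another operand are dropped and the merged outline is re-measured after clipping — boundary = 63.39 mm. Overall, the cross-section is a single solid region. Total boundary length (outer) = 63.39 mm.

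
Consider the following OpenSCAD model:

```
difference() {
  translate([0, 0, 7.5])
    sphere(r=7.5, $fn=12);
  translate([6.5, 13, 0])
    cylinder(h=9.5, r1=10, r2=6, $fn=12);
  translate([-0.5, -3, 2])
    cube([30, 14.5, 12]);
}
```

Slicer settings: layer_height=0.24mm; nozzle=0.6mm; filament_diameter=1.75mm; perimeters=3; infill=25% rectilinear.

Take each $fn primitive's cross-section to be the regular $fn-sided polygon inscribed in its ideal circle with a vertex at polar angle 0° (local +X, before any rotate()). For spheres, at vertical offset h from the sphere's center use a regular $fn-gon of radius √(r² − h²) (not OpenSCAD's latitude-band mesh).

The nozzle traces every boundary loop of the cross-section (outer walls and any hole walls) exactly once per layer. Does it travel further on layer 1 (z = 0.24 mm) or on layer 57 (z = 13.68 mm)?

Layer 1 (z = 0.24): the r=7.5 sphere slices to a regular 12-gon of circumradius 1.882 (√(r²−h²) with h=7.26 from center) (perimeter = 2·12·1.882·sin(180°/12) = 11.69 mm); the cone at (6.5, 13) (r1=10→r2=6) has section circumradius 9.899 here — a regular 12-gon (perimeter = 2·12·9.899·sin(180°/12) = 61.49 mm); the cube at (-0.5, -3) is absent (z outside [2, 14]); After the difference (first − rest): starting from the r=7.5 sphere, the cone at (6.5, 13) misses the remaining region (no effect) — boundary = 11.69 mm. So its perimeter = 11.69 mm. Layer 57 (z = 13.68): the r=7.5 sphere slices to a regular 12-gon of circumradius 4.249 (√(r²−h²) with h=6.18 from center) (perimeter = 2·12·4.249·sin(180°/12) = 26.40 mm); the cone at (6.5, 13) does not reach this height (z outside [0, 9.5]); the cube at (-0.5, -3) (footprint 30×14.5) is included at this height (perimeter 89.00 mm); Taking the first minus the rest: starting from the r=7.5 sphere, the 30×14.5 cube at (-0.5, -3) partially overlaps it — only the 28.40 mm² overlap (of its 435.00 mm²) is removed, clipping the outline — boundary = 26.26 mm. So its perimeter = 26.26 mm. Layer 57 is larger (26.26 vs 11.69 mm).

layer 57 (z = 13.68 mm)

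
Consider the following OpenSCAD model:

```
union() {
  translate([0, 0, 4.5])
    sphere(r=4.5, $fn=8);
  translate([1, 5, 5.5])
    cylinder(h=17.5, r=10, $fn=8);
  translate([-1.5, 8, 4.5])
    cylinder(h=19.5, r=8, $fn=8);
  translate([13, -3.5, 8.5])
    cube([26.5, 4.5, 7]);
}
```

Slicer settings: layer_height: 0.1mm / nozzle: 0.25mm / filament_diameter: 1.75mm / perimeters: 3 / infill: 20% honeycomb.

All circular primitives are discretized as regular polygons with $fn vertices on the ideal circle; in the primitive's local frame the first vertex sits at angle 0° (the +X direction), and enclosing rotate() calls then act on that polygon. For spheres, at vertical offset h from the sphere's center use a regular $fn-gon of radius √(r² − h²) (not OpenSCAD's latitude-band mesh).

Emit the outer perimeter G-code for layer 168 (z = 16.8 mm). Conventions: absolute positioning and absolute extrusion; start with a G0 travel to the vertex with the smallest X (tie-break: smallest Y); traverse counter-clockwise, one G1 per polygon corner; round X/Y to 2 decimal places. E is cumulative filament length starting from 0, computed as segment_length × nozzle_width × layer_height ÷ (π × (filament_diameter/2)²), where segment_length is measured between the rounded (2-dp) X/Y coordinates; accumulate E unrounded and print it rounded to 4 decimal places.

At z = 16.8 mm: the sphere is not intersected at this z (|z−center|=12.300 > r=4.5); the cylinder at (1, 5): section is a regular 8-gon, circumradius r=10; the r=8 cylinder at (-1.5, 8) gives a regular 8-gon of circumradius 8 (constant along its height); the cube at (13, -3.5) is not intersected at this z (z outside [8.5, 15.5]); Merging all regions: the regions partially overlap (shared area 157.80 mm²), so overlapping operands fuse into one piece — 1 connected region. The outline is a single polygon with 12 vertices. Extrusion per mm of travel: 0.25 × 0.1 / (π × 0.875²) = 0.010394. Accumulating E over each segment gives final E = 0.6665.

G0 X-9.50 Y8.00 Z16.80
G1 X-8.63 Y5.90 E0.0236
G1 X-9.00 Y5.00 E0.0337
G1 X-6.07 Y-2.07 E0.1133
G1 X1.00 Y-5.00 E0.1928
G1 X8.07 Y-2.07 E0.2724
G1 X11.00 Y5.00 E0.3519
G1 X8.07 Y12.07 E0.4315
G1 X1.00 Y15.00 E0.5110
G1 X0.96 Y14.98 E0.5115
G1 X-1.50 Y16.00 E0.5392
G1 X-7.16 Y13.66 E0.6028
G1 X-9.50 Y8.00 E0.6665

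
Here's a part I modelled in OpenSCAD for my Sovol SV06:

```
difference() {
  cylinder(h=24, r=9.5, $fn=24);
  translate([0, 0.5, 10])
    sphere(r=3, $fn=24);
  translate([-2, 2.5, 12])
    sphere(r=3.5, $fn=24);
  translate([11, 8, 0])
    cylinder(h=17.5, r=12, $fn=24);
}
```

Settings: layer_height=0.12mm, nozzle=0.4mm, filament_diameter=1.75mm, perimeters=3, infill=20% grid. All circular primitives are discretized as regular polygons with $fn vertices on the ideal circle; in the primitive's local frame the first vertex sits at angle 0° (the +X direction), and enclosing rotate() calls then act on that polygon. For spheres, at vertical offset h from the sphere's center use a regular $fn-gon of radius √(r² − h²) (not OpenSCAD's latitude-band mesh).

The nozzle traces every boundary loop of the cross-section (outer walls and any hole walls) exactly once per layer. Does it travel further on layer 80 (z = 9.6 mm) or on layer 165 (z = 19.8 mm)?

Layer 80 (z = 9.6): the r=9.5 cylinder contributes a regular 24-gon of circumradius 9.5 (perimeter = 2·24·9.500·sin(180°/24) = 59.52 mm); the sphere at (0, 0.5): section is a regular 24-gon, circumradius = √(r²−h²) = √(3²−0.4²) = 2.973 (perimeter = 2·24·2.973·sin(180°/24) = 18.63 mm); the r=3.5 sphere at (-2, 2.5) contributes a regular 24-gon of circumradius √(3.5²−2.4²) = 2.548 (perimeter = 2·24·2.548·sin(180°/24) = 15.96 mm); the r=12 cylinder at (11, 8) gives a regular 24-gon of circumradius 12 (constant along its height) (perimeter = 2·24·12.000·sin(180°/24) = 75.18 mm); Taking the first minus the rest: starting from the r=9.5 cylinder, the r=3 sphere at (0, 0.5) lies wholly inside it (removes its full 27.46 mm² and its 18.63 mm outline becomes a hole wall); the r=3.5 sphere at (-2, 2.5) partially overlaps it — only the 11.36 mm² overlap (of its 20.16 mm²) is removed, clipping the outline; the r=12 cylinder at (11, 8) partially overlaps it — only the 82.52 mm² overlap (of its 447.24 mm²) is removed, clipping the outline — boundary = 68.32 mm. So its perimeter = 68.32 mm. Layer 165 (z = 19.8): the r=9.5 cylinder contributes a regular 24-gon of circumradius 9.5 (perimeter = 2·24·9.500·sin(180°/24) = 59.52 mm); the sphere at (0, 0.5) is absent (|z−center|=9.800 > r=3); the sphere at (-2, 2.5) is absent (|z−center|=7.800 > r=3.5); the cylinder at (11, 8) is absent (z outside [0, 17.5]); Taking the first minus the rest: none of the subtracted shapes is present at this height, so the r=9.5 cylinder is unchanged — boundary = 59.52 mm. So its perimeter = 59.52 mm. Layer 80 is larger (68.32 vs 59.52 mm).

layer 80 (z = 9.6 mm)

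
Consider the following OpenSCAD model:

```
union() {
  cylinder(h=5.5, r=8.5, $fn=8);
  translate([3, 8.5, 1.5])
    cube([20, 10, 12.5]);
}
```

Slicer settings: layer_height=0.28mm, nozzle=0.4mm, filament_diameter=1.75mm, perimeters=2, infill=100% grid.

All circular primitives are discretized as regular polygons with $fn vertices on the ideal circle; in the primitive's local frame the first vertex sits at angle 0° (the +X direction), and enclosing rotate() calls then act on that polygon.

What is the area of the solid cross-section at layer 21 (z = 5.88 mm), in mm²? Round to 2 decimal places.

At z = 5.88 mm: the cylinder is not intersected at this z (z outside [0, 5.5]); the 20×10 cube at (3, 8.5) contributes its full rectangle (area 200.00 mm²); Combining (union): only the 20×10 cube at (3, 8.5) is present, so the union is just that shape — area = 200.00 mm². Overall, the cross-section is a single solid region. Net area = 200.00 mm².

200.00 mm²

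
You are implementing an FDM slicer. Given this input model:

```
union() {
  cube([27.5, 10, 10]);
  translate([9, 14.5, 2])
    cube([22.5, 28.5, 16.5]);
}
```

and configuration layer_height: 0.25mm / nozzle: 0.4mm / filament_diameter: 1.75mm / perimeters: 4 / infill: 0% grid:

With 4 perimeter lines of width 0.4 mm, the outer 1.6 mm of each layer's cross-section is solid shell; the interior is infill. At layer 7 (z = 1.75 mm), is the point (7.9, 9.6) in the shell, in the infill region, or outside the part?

shell

At z = 1.75 mm: the 27.5×10 cube contributes its full rectangle; the cube at (9, 14.5) does not reach this height (z outside [2, 18.5]); Merging all regions: only the 27.5×10 cube is present, so the union is just that shape — 1 connected region. Overall, the cross-section is a single solid region. The nearest boundary edge runs (27.50, 10.00)→(0.00, 10.00); distance from the point to it = 0.40 mm. The point is inside the cross-section, 0.40 mm from the nearest boundary — within the 1.6 mm shell band (4 × 0.4).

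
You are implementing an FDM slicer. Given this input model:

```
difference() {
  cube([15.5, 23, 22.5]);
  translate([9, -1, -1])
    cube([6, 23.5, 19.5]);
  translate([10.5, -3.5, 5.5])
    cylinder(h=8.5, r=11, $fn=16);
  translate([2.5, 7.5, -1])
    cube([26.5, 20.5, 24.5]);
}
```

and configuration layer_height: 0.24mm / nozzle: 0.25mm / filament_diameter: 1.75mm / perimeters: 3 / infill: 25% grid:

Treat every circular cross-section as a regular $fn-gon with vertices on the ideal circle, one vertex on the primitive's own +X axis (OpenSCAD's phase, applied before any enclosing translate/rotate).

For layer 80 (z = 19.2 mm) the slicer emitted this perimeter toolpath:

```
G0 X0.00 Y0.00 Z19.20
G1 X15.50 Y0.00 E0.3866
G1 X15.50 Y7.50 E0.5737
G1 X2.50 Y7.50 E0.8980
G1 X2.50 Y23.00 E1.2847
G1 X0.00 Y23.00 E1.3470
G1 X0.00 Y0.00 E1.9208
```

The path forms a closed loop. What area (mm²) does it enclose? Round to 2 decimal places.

Apply the shoelace formula to the sequence of (X, Y) vertices; enclosed area = 155.00 mm².

155.00 mm²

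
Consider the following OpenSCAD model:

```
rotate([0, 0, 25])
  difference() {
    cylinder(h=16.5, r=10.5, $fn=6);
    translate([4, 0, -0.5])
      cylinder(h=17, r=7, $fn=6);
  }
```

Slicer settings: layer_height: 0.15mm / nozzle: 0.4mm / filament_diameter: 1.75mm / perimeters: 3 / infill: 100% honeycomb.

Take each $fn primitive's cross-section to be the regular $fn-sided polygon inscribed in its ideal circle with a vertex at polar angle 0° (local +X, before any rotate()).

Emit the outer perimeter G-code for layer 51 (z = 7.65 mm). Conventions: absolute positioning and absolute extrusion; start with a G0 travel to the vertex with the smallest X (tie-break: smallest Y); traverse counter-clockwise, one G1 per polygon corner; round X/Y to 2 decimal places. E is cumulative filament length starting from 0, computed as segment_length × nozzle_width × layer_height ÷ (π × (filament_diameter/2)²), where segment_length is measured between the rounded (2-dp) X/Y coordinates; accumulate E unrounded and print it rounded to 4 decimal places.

At z = 7.65 mm: the r=10.5 cylinder contributes a regular 6-gon of circumradius 10.5; the r=7 cylinder at (4, 0) contributes a regular 6-gon of circumradius 7; Subtracting the remaining from the first: starting from the r=10.5 cylinder, the r=7 cylinder at (4, 0) partially overlaps it — only the 121.24 mm² overlap (of its 127.31 mm²) is removed, clipping the outline — 1 connected region; (rotated 25° about Z; rotation is an isometry so areas/perimeters/island counts are preserved). The outline is a single polygon with 10 vertices. Extrusion per mm of travel: 0.4 × 0.15 / (π × 0.875²) = 0.024945. Accumulating E over each segment gives final E = 1.8958.

G0 X-9.52 Y-4.44 Z7.65
G1 X-0.92 Y-10.46 E0.2619
G1 X8.60 Y-6.02 E0.5239
G1 X8.91 Y-2.54 E0.6111
G1 X3.02 Y-5.28 E0.7731
G1 X-2.72 Y-1.27 E0.9478
G1 X-2.11 Y5.71 E1.1225
G1 X3.78 Y8.45 E1.2846
G1 X0.92 Y10.46 E1.3718
G1 X-8.60 Y6.02 E1.6338
G1 X-9.52 Y-4.44 E1.8958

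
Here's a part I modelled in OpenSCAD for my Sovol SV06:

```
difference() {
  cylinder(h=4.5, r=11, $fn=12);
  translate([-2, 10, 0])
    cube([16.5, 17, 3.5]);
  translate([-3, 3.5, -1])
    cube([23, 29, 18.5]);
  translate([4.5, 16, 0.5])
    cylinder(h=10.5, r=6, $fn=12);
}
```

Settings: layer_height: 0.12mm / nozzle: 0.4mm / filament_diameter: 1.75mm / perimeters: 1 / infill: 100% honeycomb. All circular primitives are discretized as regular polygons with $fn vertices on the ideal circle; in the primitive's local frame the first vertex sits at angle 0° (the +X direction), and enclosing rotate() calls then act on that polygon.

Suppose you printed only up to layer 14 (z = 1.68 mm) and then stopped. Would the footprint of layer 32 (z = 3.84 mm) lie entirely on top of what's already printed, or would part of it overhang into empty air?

Compare the two slices. At z = 1.68: the cylinder: section is a regular 12-gon, circumradius r=11 (area = (12/2)·11.000²·sin(360°/12) = 363.00 mm²); the cube at (-2, 10) is present — its section is the full 16.5×17 rectangle (area 280.50 mm²); the 23×29 cube at (-3, 3.5) contributes its full rectangle (area 667.00 mm²); the r=6 cylinder at (4.5, 16) gives a regular 12-gon of circumradius 6 (constant along its height) (area = (12/2)·6.000²·sin(360°/12) = 108.00 mm²); Taking the first minus the rest: starting from the r=11 cylinder (363.00 mm²), the 16.5×17 cube at (-2, 10) partially overlaps it — only the 3.33 mm² overlap (of its 280.50 mm²) is removed, clipping the outline; the 23×29 cube at (-3, 3.5) partially overlaps it — only the 71.86 mm² overlap (of its 667.00 mm²) is removed, clipping the outline; the r=6 cylinder at (4.5, 16) misses the remaining region (no effect) — area = 287.81 mm². At z = 3.84: the r=11 cylinder contributes a regular 12-gon of circumradius 11 (area = (12/2)·11.000²·sin(360°/12) = 363.00 mm²); the cube at (-2, 10) is not intersected at this z (z outside [0, 3.5]); the cube at (-3, 3.5) (footprint 23×29) is included at this height (area 667.00 mm²); the cylinder at (4.5, 16): section is a regular 12-gon, circumradius r=6 (area = (12/2)·6.000²·sin(360°/12) = 108.00 mm²); Subtracting the remaining from the first: starting from the r=11 cylinder (363.00 mm²), the 23×29 cube at (-3, 3.5) partially overlaps it — only the 75.19 mm² overlap (of its 667.00 mm²) is removed, clipping the outline; the r=6 cylinder at (4.5, 16) misses the remaining region (no effect) — area = 287.81 mm². Checking containment: the cross-section at z = 3.84 is a subset of the cross-section at z = 1.68.

entirely on top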